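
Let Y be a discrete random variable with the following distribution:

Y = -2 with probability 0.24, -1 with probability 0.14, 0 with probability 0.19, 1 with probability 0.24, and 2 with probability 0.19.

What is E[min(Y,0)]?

-0.62

E[min(Y,0)] = Σ min(y,0)·P(Y=y)
 = (-2)·0.24 + (-1)·0.14 + 0·0.19 + 0·0.24 + 0·0.19
 = (-0.48) + (-0.14) + 0 + 0 + 0
 = -0.62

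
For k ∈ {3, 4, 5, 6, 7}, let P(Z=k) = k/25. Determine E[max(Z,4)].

E[max(Z,4)] = Σ max(z,4)·P(Z=z)
 = 4·3/25 + 4·4/25 + 5·1/5 + 6·6/25 + 7·7/25
 = 12/25 + 16/25 + 1 + 36/25 + 49/25
 = 138/25

5.52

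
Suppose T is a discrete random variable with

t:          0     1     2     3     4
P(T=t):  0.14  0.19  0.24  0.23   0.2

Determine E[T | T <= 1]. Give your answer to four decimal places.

0.5758

P(T <= 1) = 0.14 + 0.19 = 0.33.
E[T | T <= 1] = [0·0.14 + 1·0.19] / 0.33
 = 0.19 / 0.33
 = 19/33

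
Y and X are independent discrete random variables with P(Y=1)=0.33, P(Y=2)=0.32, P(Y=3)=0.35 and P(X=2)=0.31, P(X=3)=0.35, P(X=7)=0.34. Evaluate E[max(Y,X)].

E[max(Y,X)] = Σ_y Σ_x max(y,x) · P(Y=y)P(X=x)
 = 2·0.1023 + 3·0.1155 + 7·0.1122 + 2·0.0992 + 3·0.112 + 7·0.1088 + 3·0.1085 + 3·0.1225 + 7·0.119
 = 0.2046 + 0.3465 + 0.7854 + 0.1984 + 0.336 + 0.7616 + 0.3255 + 0.3675 + 0.833
 = 4.1585

4.1585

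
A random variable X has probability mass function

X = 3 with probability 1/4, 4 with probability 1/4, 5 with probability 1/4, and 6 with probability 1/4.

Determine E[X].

4.5

E[X] = Σ x·P(X=x)
 = 3·1/4 + 4·1/4 + 5·1/4 + 6·1/4
 = 3/4 + 1 + 5/4 + 3/2
 = 9/2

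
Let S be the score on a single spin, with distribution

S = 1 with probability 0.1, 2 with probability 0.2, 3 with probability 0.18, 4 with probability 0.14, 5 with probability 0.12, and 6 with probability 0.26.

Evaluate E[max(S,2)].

3.86

E[max(S,2)] = Σ max(s,2)·P(S=s)
 = 2·0.1 + 2·0.2 + 3·0.18 + 4·0.14 + 5·0.12 + 6·0.26
 = 0.2 + 0.4 + 0.54 + 0.56 + 0.6 + 1.56
 = 3.86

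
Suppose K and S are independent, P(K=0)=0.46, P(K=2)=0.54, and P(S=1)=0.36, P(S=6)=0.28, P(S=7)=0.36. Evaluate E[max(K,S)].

4.7544

E[max(K,S)] = Σ_k Σ_s max(k,s) · P(K=k)P(S=s)
 = 1·0.1656 + 6·0.1288 + 7·0.1656 + 2·0.1944 + 6·0.1512 + 7·0.1944
 = 0.1656 + 0.7728 + 1.1592 + 0.3888 + 0.9072 + 1.3608
 = 4.7544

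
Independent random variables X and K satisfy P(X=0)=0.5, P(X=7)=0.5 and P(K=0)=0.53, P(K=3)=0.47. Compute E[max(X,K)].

4.205

E[max(X,K)] = Σ_x Σ_k max(x,k) · P(X=x)P(K=k)
 = 0·0.265 + 3·0.235 + 7·0.265 + 7·0.235
 = 0 + 0.705 + 1.855 + 1.645
 = 4.205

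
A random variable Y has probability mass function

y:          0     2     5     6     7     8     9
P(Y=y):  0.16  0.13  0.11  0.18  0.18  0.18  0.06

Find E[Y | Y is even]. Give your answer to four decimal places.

4.2769

P(Y is even) = 0.16 + 0.13 + 0.18 + 0.18 = 0.65.
E[Y | Y is even] = [0·0.16 + 2·0.13 + 6·0.18 + 8·0.18] / 0.65
 = 2.78 / 0.65
 = 278/65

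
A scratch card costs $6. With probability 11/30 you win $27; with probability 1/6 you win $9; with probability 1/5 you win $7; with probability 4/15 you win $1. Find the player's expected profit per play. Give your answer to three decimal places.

7.067

E[payout] = 27·11/30 + 9·1/6 + 7·1/5 + 1·4/15
 = 99/10 + 3/2 + 7/5 + 4/15
 = 196/15
Net = 196/15 - 6 = 106/15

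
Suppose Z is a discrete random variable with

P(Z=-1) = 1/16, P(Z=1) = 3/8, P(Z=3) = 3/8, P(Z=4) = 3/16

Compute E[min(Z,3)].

2

E[min(Z,3)] = Σ min(z,3)·P(Z=z)
 = (-1)·1/16 + 1·3/8 + 3·3/8 + 3·3/16
 = (-1/16) + 3/8 + 9/8 + 9/16
 = 2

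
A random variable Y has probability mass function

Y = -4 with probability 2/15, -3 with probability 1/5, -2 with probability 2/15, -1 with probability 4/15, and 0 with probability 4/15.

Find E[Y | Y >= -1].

P(Y >= -1) = 4/15 + 4/15 = 8/15.
E[Y | Y >= -1] = [(-1)·4/15 + 0·4/15] / (8/15)
 = -4/15 / (8/15)
 = -1/2

-0.5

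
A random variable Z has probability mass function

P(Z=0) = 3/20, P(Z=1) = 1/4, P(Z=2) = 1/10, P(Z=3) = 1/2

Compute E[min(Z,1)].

0.85

E[min(Z,1)] = Σ min(z,1)·P(Z=z)
 = 0·3/20 + 1·1/4 + 1·1/10 + 1·1/2
 = 0 + 1/4 + 1/10 + 1/2
 = 17/20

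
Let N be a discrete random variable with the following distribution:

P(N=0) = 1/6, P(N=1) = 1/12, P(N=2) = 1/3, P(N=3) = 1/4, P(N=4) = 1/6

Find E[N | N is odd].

2.5

P(N is odd) = 1/12 + 1/4 = 1/3.
E[N | N is odd] = [1·1/12 + 3·1/4] / (1/3)
 = 5/6 / (1/3)
 = 5/2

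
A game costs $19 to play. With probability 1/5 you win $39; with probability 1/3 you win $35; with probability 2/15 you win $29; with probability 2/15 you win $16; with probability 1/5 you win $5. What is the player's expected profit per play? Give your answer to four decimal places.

E[payout] = 39·1/5 + 35·1/3 + 29·2/15 + 16·2/15 + 5·1/5
 = 39/5 + 35/3 + 58/15 + 32/15 + 1
 = 397/15
Net = 397/15 - 19 = 112/15

7.4667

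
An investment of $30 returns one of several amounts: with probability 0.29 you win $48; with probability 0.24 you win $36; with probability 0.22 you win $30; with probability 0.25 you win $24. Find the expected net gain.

5.16

E[payout] = 48·0.29 + 36·0.24 + 30·0.22 + 24·0.25
 = 13.92 + 8.64 + 6.6 + 6
 = 35.16
Net = 35.16 - 30 = 5.16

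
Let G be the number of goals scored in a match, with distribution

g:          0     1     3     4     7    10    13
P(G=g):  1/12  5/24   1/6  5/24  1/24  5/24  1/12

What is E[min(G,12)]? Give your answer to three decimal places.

E[min(G,12)] = Σ min(g,12)·P(G=g)
 = 0·1/12 + 1·5/24 + 3·1/6 + 4·5/24 + 7·1/24 + 10·5/24 + 12·1/12
 = 0 + 5/24 + 1/2 + 5/6 + 7/24 + 25/12 + 1
 = 59/12

4.917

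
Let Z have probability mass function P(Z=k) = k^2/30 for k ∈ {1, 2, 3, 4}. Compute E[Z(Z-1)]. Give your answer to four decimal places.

8.4667

E[Z(Z-1)] = Σ z(z-1)·P(Z=z)
 = 0·1/30 + 2·2/15 + 6·3/10 + 12·8/15
 = 0 + 4/15 + 9/5 + 32/5
 = 127/15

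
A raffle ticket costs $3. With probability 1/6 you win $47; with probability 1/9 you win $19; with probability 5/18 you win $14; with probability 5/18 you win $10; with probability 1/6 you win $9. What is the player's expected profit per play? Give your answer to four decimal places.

15.1111

E[payout] = 47·1/6 + 19·1/9 + 14·5/18 + 10·5/18 + 9·1/6
 = 47/6 + 19/9 + 35/9 + 25/9 + 3/2
 = 163/9
Net = 163/9 - 3 = 136/9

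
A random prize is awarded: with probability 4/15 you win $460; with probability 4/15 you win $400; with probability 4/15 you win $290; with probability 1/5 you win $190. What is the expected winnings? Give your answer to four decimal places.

344.6667

E[payout] = 460·4/15 + 400·4/15 + 290·4/15 + 190·1/5
 = 368/3 + 320/3 + 232/3 + 38
 = 1034/3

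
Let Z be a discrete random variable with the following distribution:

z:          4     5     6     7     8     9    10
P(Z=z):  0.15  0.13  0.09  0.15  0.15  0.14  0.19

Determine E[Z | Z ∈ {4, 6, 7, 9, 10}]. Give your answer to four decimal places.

P(Z ∈ {4, 6, 7, 9, 10}) = 0.15 + 0.09 + 0.15 + 0.14 + 0.19 = 0.72.
E[Z | Z ∈ {4, 6, 7, 9, 10}] = [4·0.15 + 6·0.09 + 7·0.15 + 9·0.14 + 10·0.19] / 0.72
 = 5.35 / 0.72
 = 535/72

7.4306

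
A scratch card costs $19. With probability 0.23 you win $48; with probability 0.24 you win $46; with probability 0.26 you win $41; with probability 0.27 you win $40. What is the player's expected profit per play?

24.54

E[payout] = 48·0.23 + 46·0.24 + 41·0.26 + 40·0.27
 = 11.04 + 11.04 + 10.66 + 10.8
 = 43.54
Net = 43.54 - 19 = 24.54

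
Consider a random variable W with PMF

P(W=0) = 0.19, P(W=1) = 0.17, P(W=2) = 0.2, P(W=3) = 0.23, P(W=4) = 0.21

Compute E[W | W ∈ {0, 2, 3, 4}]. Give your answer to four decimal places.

2.3253

P(W ∈ {0, 2, 3, 4}) = 0.19 + 0.2 + 0.23 + 0.21 = 0.83.
E[W | W ∈ {0, 2, 3, 4}] = [0·0.19 + 2·0.2 + 3·0.23 + 4·0.21] / 0.83
 = 1.93 / 0.83
 = 193/83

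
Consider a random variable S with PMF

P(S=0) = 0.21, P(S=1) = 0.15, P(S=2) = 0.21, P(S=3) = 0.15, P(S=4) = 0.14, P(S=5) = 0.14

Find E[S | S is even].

P(S is even) = 0.21 + 0.21 + 0.14 = 0.56.
E[S | S is even] = [0·0.21 + 2·0.21 + 4·0.14] / 0.56
 = 0.98 / 0.56
 = 7/4

1.75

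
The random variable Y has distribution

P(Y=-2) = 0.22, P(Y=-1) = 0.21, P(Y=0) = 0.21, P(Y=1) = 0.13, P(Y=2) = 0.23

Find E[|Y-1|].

1.52

E[|Y-1|] = Σ |y-1|·P(Y=y)
 = 3·0.22 + 2·0.21 + 1·0.21 + 0·0.13 + 1·0.23
 = 0.66 + 0.42 + 0.21 + 0 + 0.23
 = 1.52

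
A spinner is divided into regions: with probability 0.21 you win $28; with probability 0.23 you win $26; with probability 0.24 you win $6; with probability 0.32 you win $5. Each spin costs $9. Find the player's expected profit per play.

E[payout] = 28·0.21 + 26·0.23 + 6·0.24 + 5·0.32
 = 5.88 + 5.98 + 1.44 + 1.6
 = 14.9
Net = 14.9 - 9 = 5.9

5.9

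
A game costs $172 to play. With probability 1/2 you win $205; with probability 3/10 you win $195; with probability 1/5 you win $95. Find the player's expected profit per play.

E[payout] = 205·1/2 + 195·3/10 + 95·1/5
 = 205/2 + 117/2 + 19
 = 180
Net = 180 - 172 = 8

8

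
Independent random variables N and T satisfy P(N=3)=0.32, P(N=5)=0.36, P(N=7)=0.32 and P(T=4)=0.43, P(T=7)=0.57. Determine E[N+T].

10.71

E[N+T] = Σ_n Σ_t (n+t) · P(N=n)P(T=t)
 = 7·0.1376 + 10·0.1824 + 9·0.1548 + 12·0.2052 + 11·0.1376 + 14·0.1824
 = 0.9632 + 1.824 + 1.3932 + 2.4624 + 1.5136 + 2.5536
 = 10.71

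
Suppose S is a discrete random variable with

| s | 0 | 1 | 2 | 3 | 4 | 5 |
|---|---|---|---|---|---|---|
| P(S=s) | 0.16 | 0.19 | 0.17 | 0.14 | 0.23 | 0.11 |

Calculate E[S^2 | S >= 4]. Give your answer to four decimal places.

18.9118

P(S >= 4) = 0.23 + 0.11 = 0.34.
E[S^2 | S >= 4] = [16·0.23 + 25·0.11] / 0.34
 = 6.43 / 0.34
 = 643/34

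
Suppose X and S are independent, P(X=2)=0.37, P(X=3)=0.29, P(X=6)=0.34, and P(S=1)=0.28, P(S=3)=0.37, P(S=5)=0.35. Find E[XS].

11.461

E[XS] = Σ_x Σ_s xs · P(X=x)P(S=s)
 = 2·0.1036 + 6·0.1369 + 10·0.1295 + 3·0.0812 + 9·0.1073 + 15·0.1015 + 6·0.0952 + 18·0.1258 + 30·0.119
 = 0.2072 + 0.8214 + 1.295 + 0.2436 + 0.9657 + 1.5225 + 0.5712 + 2.2644 + 3.57
 = 11.461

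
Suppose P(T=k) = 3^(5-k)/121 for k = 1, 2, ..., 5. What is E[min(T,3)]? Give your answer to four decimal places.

1.4380

E[min(T,3)] = Σ min(t,3)·P(T=t)
 = 1·81/121 + 2·27/121 + 3·9/121 + 3·3/121 + 3·1/121
 = 81/121 + 54/121 + 27/121 + 9/121 + 3/121
 = 174/121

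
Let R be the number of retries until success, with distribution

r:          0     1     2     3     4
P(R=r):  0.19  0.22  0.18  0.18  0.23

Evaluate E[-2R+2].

-2.08

E[-2R+2] = Σ (-2r+2)·P(R=r)
 = 2·0.19 + 0·0.22 + (-2)·0.18 + (-4)·0.18 + (-6)·0.23
 = 0.38 + 0 + (-0.36) + (-0.72) + (-1.38)
 = -2.08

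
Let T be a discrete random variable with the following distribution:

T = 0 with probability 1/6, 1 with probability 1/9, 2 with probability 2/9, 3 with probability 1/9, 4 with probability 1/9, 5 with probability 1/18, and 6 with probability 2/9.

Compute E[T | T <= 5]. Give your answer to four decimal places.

2.0714

P(T <= 5) = 1/6 + 1/9 + 2/9 + 1/9 + 1/9 + 1/18 = 7/9.
E[T | T <= 5] = [0·1/6 + 1·1/9 + 2·2/9 + 3·1/9 + 4·1/9 + 5·1/18] / (7/9)
 = 29/18 / (7/9)
 = 29/14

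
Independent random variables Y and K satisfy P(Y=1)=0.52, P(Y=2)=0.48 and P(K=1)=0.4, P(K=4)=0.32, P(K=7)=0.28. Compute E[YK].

E[YK] = Σ_y Σ_k yk · P(Y=y)P(K=k)
 = 1·0.208 + 4·0.1664 + 7·0.1456 + 2·0.192 + 8·0.1536 + 14·0.1344
 = 0.208 + 0.6656 + 1.0192 + 0.384 + 1.2288 + 1.8816
 = 5.3872

5.3872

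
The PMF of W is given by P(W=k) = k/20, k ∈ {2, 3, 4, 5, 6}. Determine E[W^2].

22

E[W^2] = Σ w^2·P(W=w)
 = 4·1/10 + 9·3/20 + 16·1/5 + 25·1/4 + 36·3/10
 = 2/5 + 27/20 + 16/5 + 25/4 + 54/5
 = 22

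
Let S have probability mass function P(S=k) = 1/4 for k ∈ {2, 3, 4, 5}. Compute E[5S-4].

13.5

E[5S-4] = Σ (5s-4)·P(S=s)
 = 6·1/4 + 11·1/4 + 16·1/4 + 21·1/4
 = 3/2 + 11/4 + 4 + 21/4
 = 27/2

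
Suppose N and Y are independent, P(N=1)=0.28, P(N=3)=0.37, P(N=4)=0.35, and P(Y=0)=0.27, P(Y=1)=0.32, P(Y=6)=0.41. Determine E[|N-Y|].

E[|N-Y|] = Σ_n Σ_y |n-y| · P(N=n)P(Y=y)
 = 1·0.0756 + 0·0.0896 + 5·0.1148 + 3·0.0999 + 2·0.1184 + 3·0.1517 + 4·0.0945 + 3·0.112 + 2·0.1435
 = 0.0756 + 0 + 0.574 + 0.2997 + 0.2368 + 0.4551 + 0.378 + 0.336 + 0.287
 = 2.6422

2.6422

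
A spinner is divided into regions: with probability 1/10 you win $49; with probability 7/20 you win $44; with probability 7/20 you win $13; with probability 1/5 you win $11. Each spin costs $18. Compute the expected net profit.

9.05

E[payout] = 49·1/10 + 44·7/20 + 13·7/20 + 11·1/5
 = 49/10 + 77/5 + 91/20 + 11/5
 = 541/20
Net = 541/20 - 18 = 181/20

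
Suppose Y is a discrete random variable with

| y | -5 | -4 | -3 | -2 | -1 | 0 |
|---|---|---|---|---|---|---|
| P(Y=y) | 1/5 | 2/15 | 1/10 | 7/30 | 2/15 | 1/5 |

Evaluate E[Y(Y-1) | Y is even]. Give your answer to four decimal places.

7.1765

P(Y is even) = 2/15 + 7/30 + 1/5 = 17/30.
E[Y(Y-1) | Y is even] = [20·2/15 + 6·7/30 + 0·1/5] / (17/30)
 = 61/15 / (17/30)
 = 122/17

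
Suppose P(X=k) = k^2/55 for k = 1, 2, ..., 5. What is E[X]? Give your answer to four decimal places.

4.0909

E[X] = Σ x·P(X=x)
 = 1·1/55 + 2·4/55 + 3·9/55 + 4·16/55 + 5·5/11
 = 1/55 + 8/55 + 27/55 + 64/55 + 25/11
 = 45/11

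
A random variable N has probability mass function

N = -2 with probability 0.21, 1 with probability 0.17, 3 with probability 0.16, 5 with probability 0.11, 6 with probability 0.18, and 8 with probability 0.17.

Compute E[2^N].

60.2325

E[2^N] = Σ 2^n·P(N=n)
 = 0.25·0.21 + 2·0.17 + 8·0.16 + 32·0.11 + 64·0.18 + 256·0.17
 = 0.0525 + 0.34 + 1.28 + 3.52 + 11.52 + 43.52
 = 60.2325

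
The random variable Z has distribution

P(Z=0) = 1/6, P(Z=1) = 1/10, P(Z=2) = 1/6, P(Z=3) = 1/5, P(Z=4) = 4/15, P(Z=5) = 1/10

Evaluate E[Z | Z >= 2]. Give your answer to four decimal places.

P(Z >= 2) = 1/6 + 1/5 + 4/15 + 1/10 = 11/15.
E[Z | Z >= 2] = [2·1/6 + 3·1/5 + 4·4/15 + 5·1/10] / (11/15)
 = 5/2 / (11/15)
 = 75/22

3.4091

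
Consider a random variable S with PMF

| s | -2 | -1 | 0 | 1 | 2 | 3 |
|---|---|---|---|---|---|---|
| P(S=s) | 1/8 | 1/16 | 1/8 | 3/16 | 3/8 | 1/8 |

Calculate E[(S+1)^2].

6.375

E[(S+1)^2] = Σ (s+1)^2·P(S=s)
 = 1·1/8 + 0·1/16 + 1·1/8 + 4·3/16 + 9·3/8 + 16·1/8
 = 1/8 + 0 + 1/8 + 3/4 + 27/8 + 2
 = 51/8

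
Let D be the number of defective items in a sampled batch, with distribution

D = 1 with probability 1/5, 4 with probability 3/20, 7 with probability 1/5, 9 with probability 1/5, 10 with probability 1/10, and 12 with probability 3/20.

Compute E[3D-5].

15.4

E[3D-5] = Σ (3d-5)·P(D=d)
 = (-2)·1/5 + 7·3/20 + 16·1/5 + 22·1/5 + 25·1/10 + 31·3/20
 = (-2/5) + 21/20 + 16/5 + 22/5 + 5/2 + 93/20
 = 77/5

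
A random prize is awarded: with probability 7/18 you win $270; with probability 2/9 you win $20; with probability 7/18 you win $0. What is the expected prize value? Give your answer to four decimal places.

109.4444

E[payout] = 270·7/18 + 20·2/9 + 0·7/18
 = 105 + 40/9 + 0
 = 985/9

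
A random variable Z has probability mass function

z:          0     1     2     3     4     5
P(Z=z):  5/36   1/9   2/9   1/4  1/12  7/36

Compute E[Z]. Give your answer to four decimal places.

2.6111

E[Z] = Σ z·P(Z=z)
 = 0·5/36 + 1·1/9 + 2·2/9 + 3·1/4 + 4·1/12 + 5·7/36
 = 0 + 1/9 + 4/9 + 3/4 + 1/3 + 35/36
 = 47/18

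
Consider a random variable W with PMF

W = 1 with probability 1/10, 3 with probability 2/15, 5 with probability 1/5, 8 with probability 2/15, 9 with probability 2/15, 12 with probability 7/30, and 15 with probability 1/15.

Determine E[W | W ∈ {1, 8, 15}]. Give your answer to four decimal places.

7.2222

P(W ∈ {1, 8, 15}) = 1/10 + 2/15 + 1/15 = 3/10.
E[W | W ∈ {1, 8, 15}] = [1·1/10 + 8·2/15 + 15·1/15] / (3/10)
 = 13/6 / (3/10)
 = 65/9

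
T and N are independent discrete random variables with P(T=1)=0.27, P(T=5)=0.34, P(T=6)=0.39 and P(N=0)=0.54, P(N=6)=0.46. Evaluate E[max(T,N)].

5.0874

E[max(T,N)] = Σ_t Σ_n max(t,n) · P(T=t)P(N=n)
 = 1·0.1458 + 6·0.1242 + 5·0.1836 + 6·0.1564 + 6·0.2106 + 6·0.1794
 = 0.1458 + 0.7452 + 0.918 + 0.9384 + 1.2636 + 1.0764
 = 5.0874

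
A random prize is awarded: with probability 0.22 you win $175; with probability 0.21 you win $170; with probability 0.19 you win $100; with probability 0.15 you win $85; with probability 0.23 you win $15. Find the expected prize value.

E[payout] = 175·0.22 + 170·0.21 + 100·0.19 + 85·0.15 + 15·0.23
 = 38.5 + 35.7 + 19 + 12.75 + 3.45
 = 109.4

109.4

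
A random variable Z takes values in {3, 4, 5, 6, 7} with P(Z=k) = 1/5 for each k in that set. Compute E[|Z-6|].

E[|Z-6|] = Σ |z-6|·P(Z=z)
 = 3·1/5 + 2·1/5 + 1·1/5 + 0·1/5 + 1·1/5
 = 3/5 + 2/5 + 1/5 + 0 + 1/5
 = 7/5

1.4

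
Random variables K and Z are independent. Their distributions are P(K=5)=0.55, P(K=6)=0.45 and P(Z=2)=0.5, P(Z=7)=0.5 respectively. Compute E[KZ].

E[KZ] = Σ_k Σ_z kz · P(K=k)P(Z=z)
 = 10·0.275 + 35·0.275 + 12·0.225 + 42·0.225
 = 2.75 + 9.625 + 2.7 + 9.45
 = 24.525

24.525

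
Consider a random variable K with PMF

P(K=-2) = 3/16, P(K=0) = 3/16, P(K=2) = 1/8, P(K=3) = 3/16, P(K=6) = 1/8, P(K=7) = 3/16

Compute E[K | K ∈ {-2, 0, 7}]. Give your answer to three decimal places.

1.667

P(K ∈ {-2, 0, 7}) = 3/16 + 3/16 + 3/16 = 9/16.
E[K | K ∈ {-2, 0, 7}] = [(-2)·3/16 + 0·3/16 + 7·3/16] / (9/16)
 = 15/16 / (9/16)
 = 5/3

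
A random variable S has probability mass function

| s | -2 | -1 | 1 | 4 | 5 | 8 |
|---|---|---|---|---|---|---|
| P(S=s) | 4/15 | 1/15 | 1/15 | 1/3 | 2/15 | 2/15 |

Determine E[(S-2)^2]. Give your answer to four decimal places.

12.2667

E[(S-2)^2] = Σ (s-2)^2·P(S=s)
 = 16·4/15 + 9·1/15 + 1·1/15 + 4·1/3 + 9·2/15 + 36·2/15
 = 64/15 + 3/5 + 1/15 + 4/3 + 6/5 + 24/5
 = 184/15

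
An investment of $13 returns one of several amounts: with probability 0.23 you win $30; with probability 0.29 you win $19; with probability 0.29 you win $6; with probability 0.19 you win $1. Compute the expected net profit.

1.34

E[payout] = 30·0.23 + 19·0.29 + 6·0.29 + 1·0.19
 = 6.9 + 5.51 + 1.74 + 0.19
 = 14.34
Net = 14.34 - 13 = 1.34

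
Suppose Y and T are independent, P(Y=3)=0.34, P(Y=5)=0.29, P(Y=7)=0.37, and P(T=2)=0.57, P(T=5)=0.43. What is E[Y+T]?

8.35

E[Y+T] = Σ_y Σ_t (y+t) · P(Y=y)P(T=t)
 = 5·0.1938 + 8·0.1462 + 7·0.1653 + 10·0.1247 + 9·0.2109 + 12·0.1591
 = 0.969 + 1.1696 + 1.1571 + 1.247 + 1.8981 + 1.9092
 = 8.35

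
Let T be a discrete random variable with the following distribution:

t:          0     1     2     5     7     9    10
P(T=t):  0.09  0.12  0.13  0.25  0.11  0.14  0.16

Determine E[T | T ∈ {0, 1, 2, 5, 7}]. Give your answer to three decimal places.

P(T ∈ {0, 1, 2, 5, 7}) = 0.09 + 0.12 + 0.13 + 0.25 + 0.11 = 0.7.
E[T | T ∈ {0, 1, 2, 5, 7}] = [0·0.09 + 1·0.12 + 2·0.13 + 5·0.25 + 7·0.11] / 0.7
 = 2.4 / 0.7
 = 24/7

3.429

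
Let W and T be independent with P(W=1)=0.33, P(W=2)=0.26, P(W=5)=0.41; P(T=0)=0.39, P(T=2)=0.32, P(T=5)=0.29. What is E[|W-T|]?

E[|W-T|] = Σ_w Σ_t |w-t| · P(W=w)P(T=t)
 = 1·0.1287 + 1·0.1056 + 4·0.0957 + 2·0.1014 + 0·0.0832 + 3·0.0754 + 5·0.1599 + 3·0.1312 + 0·0.1189
 = 0.1287 + 0.1056 + 0.3828 + 0.2028 + 0 + 0.2262 + 0.7995 + 0.3936 + 0
 = 2.2392

2.2392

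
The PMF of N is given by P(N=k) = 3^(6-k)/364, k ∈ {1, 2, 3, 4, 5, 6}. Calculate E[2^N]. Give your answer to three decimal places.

E[2^N] = Σ 2^n·P(N=n)
 = 2·243/364 + 4·81/364 + 8·27/364 + 16·9/364 + 32·3/364 + 64·1/364
 = 243/182 + 81/91 + 54/91 + 36/91 + 24/91 + 16/91
 = 95/26

3.654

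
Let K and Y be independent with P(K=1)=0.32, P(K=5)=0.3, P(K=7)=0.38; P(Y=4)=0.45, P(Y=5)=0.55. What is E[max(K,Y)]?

E[max(K,Y)] = Σ_k Σ_y max(k,y) · P(K=k)P(Y=y)
 = 4·0.144 + 5·0.176 + 5·0.135 + 5·0.165 + 7·0.171 + 7·0.209
 = 0.576 + 0.88 + 0.675 + 0.825 + 1.197 + 1.463
 = 5.616

5.616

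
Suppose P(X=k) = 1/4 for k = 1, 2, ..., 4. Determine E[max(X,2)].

E[max(X,2)] = Σ max(x,2)·P(X=x)
 = 2·1/4 + 2·1/4 + 3·1/4 + 4·1/4
 = 1/2 + 1/2 + 3/4 + 1
 = 11/4

2.75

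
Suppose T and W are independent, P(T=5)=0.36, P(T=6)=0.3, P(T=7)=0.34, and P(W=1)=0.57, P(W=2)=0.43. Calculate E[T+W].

7.41

E[T+W] = Σ_t Σ_w (t+w) · P(T=t)P(W=w)
 = 6·0.2052 + 7·0.1548 + 7·0.171 + 8·0.129 + 8·0.1938 + 9·0.1462
 = 1.2312 + 1.0836 + 1.197 + 1.032 + 1.5504 + 1.3158
 = 7.41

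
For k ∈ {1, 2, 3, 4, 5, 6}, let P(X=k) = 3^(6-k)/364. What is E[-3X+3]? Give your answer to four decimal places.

E[-3X+3] = Σ (-3x+3)·P(X=x)
 = 0·243/364 + (-3)·81/364 + (-6)·27/364 + (-9)·9/364 + (-12)·3/364 + (-15)·1/364
 = 0 + (-243/364) + (-81/182) + (-81/364) + (-9/91) + (-15/364)
 = -537/364

-1.4753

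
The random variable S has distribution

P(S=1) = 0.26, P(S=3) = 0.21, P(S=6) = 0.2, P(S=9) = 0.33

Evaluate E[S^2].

E[S^2] = Σ s^2·P(S=s)
 = 1·0.26 + 9·0.21 + 36·0.2 + 81·0.33
 = 0.26 + 1.89 + 7.2 + 26.73
 = 36.08

36.08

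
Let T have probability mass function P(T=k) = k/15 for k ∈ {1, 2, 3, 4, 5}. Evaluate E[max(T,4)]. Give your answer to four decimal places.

4.3333

E[max(T,4)] = Σ max(t,4)·P(T=t)
 = 4·1/15 + 4·2/15 + 4·1/5 + 4·4/15 + 5·1/3
 = 4/15 + 8/15 + 4/5 + 16/15 + 5/3
 = 13/3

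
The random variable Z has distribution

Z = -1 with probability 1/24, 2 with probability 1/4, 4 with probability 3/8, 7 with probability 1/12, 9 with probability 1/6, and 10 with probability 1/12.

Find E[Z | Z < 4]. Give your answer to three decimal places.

1.571

P(Z < 4) = 1/24 + 1/4 = 7/24.
E[Z | Z < 4] = [(-1)·1/24 + 2·1/4] / (7/24)
 = 11/24 / (7/24)
 = 11/7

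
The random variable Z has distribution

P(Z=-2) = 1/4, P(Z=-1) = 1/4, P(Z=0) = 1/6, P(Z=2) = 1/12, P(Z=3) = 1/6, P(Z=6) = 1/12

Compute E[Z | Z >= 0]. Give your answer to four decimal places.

P(Z >= 0) = 1/6 + 1/12 + 1/6 + 1/12 = 1/2.
E[Z | Z >= 0] = [0·1/6 + 2·1/12 + 3·1/6 + 6·1/12] / (1/2)
 = 7/6 / (1/2)
 = 7/3

2.3333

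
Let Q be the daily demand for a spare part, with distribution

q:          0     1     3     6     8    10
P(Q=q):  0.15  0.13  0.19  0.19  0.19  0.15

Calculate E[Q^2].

35.84

E[Q^2] = Σ q^2·P(Q=q)
 = 0·0.15 + 1·0.13 + 9·0.19 + 36·0.19 + 64·0.19 + 100·0.15
 = 0 + 0.13 + 1.71 + 6.84 + 12.16 + 15
 = 35.84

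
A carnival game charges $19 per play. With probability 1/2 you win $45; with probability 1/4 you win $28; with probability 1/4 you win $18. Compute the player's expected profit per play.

15

E[payout] = 45·1/2 + 28·1/4 + 18·1/4
 = 45/2 + 7 + 9/2
 = 34
Net = 34 - 19 = 15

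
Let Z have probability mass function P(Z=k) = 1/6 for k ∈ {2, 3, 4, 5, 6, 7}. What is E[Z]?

4.5

E[Z] = Σ z·P(Z=z)
 = 2·1/6 + 3·1/6 + 4·1/6 + 5·1/6 + 6·1/6 + 7·1/6
 = 1/3 + 1/2 + 2/3 + 5/6 + 1 + 7/6
 = 9/2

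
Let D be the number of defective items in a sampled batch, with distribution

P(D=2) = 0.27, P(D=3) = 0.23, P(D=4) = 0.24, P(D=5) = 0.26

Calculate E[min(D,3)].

2.73

E[min(D,3)] = Σ min(d,3)·P(D=d)
 = 2·0.27 + 3·0.23 + 3·0.24 + 3·0.26
 = 0.54 + 0.69 + 0.72 + 0.78
 = 2.73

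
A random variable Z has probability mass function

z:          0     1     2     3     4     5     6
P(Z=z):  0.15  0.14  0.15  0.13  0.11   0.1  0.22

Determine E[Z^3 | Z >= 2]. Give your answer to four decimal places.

101.0845

P(Z >= 2) = 0.15 + 0.13 + 0.11 + 0.1 + 0.22 = 0.71.
E[Z^3 | Z >= 2] = [8·0.15 + 27·0.13 + 64·0.11 + 125·0.1 + 216·0.22] / 0.71
 = 71.77 / 0.71
 = 7177/71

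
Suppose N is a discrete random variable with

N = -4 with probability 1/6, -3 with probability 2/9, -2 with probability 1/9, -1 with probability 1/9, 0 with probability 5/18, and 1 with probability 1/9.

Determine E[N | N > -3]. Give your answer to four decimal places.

-0.3636

P(N > -3) = 1/9 + 1/9 + 5/18 + 1/9 = 11/18.
E[N | N > -3] = [(-2)·1/9 + (-1)·1/9 + 0·5/18 + 1·1/9] / (11/18)
 = -2/9 / (11/18)
 = -4/11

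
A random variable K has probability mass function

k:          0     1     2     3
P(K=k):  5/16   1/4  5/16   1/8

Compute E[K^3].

6.125

E[K^3] = Σ k^3·P(K=k)
 = 0·5/16 + 1·1/4 + 8·5/16 + 27·1/8
 = 0 + 1/4 + 5/2 + 27/8
 = 49/8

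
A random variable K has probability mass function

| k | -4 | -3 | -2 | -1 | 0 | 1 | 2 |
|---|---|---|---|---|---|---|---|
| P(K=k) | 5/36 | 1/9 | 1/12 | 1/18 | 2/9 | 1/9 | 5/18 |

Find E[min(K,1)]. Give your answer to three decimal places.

E[min(K,1)] = Σ min(k,1)·P(K=k)
 = (-4)·5/36 + (-3)·1/9 + (-2)·1/12 + (-1)·1/18 + 0·2/9 + 1·1/9 + 1·5/18
 = (-5/9) + (-1/3) + (-1/6) + (-1/18) + 0 + 1/9 + 5/18
 = -13/18

-0.722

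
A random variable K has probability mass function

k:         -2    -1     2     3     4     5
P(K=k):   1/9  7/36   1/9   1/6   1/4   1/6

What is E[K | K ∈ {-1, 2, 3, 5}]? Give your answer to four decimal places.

P(K ∈ {-1, 2, 3, 5}) = 7/36 + 1/9 + 1/6 + 1/6 = 23/36.
E[K | K ∈ {-1, 2, 3, 5}] = [(-1)·7/36 + 2·1/9 + 3·1/6 + 5·1/6] / (23/36)
 = 49/36 / (23/36)
 = 49/23

2.1304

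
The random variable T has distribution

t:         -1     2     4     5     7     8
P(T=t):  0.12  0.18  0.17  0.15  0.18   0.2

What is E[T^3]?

195.09

E[T^3] = Σ t^3·P(T=t)
 = (-1)·0.12 + 8·0.18 + 64·0.17 + 125·0.15 + 343·0.18 + 512·0.2
 = (-0.12) + 1.44 + 10.88 + 18.75 + 61.74 + 102.4
 = 195.09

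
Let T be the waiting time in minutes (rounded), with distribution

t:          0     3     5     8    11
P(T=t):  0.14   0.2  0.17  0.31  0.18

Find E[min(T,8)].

E[min(T,8)] = Σ min(t,8)·P(T=t)
 = 0·0.14 + 3·0.2 + 5·0.17 + 8·0.31 + 8·0.18
 = 0 + 0.6 + 0.85 + 2.48 + 1.44
 = 5.37

5.37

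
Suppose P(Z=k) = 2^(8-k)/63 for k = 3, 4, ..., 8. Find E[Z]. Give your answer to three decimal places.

3.905

E[Z] = Σ z·P(Z=z)
 = 3·32/63 + 4·16/63 + 5·8/63 + 6·4/63 + 7·2/63 + 8·1/63
 = 32/21 + 64/63 + 40/63 + 8/21 + 2/9 + 8/63
 = 82/21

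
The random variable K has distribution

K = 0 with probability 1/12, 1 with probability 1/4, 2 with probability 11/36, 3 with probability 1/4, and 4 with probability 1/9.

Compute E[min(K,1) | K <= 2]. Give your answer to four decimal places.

P(K <= 2) = 1/12 + 1/4 + 11/36 = 23/36.
E[min(K,1) | K <= 2] = [0·1/12 + 1·1/4 + 1·11/36] / (23/36)
 = 5/9 / (23/36)
 = 20/23

0.8696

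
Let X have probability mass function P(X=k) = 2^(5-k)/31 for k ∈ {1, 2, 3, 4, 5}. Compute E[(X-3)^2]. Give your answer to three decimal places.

E[(X-3)^2] = Σ (x-3)^2·P(X=x)
 = 4·16/31 + 1·8/31 + 0·4/31 + 1·2/31 + 4·1/31
 = 64/31 + 8/31 + 0 + 2/31 + 4/31
 = 78/31

2.516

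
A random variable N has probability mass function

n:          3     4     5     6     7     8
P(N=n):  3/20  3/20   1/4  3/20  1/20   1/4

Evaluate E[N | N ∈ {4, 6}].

5

P(N ∈ {4, 6}) = 3/20 + 3/20 = 3/10.
E[N | N ∈ {4, 6}] = [4·3/20 + 6·3/20] / (3/10)
 = 3/2 / (3/10)
 = 5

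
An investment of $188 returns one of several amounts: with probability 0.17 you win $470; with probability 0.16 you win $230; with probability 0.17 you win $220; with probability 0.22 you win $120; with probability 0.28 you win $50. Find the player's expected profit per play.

6.5

E[payout] = 470·0.17 + 230·0.16 + 220·0.17 + 120·0.22 + 50·0.28
 = 79.9 + 36.8 + 37.4 + 26.4 + 14
 = 194.5
Net = 194.5 - 188 = 6.5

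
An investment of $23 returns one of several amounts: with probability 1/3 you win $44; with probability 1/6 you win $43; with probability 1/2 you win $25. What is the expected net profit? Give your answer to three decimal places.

E[payout] = 44·1/3 + 43·1/6 + 25·1/2
 = 44/3 + 43/6 + 25/2
 = 103/3
Net = 103/3 - 23 = 34/3

11.333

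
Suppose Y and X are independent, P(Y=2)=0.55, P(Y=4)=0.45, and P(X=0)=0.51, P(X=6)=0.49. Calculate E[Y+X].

E[Y+X] = Σ_y Σ_x (y+x) · P(Y=y)P(X=x)
 = 2·0.2805 + 8·0.2695 + 4·0.2295 + 10·0.2205
 = 0.561 + 2.156 + 0.918 + 2.205
 = 5.84

5.84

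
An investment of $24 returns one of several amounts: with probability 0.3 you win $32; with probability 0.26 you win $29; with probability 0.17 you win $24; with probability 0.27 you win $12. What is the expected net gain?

E[payout] = 32·0.3 + 29·0.26 + 24·0.17 + 12·0.27
 = 9.6 + 7.54 + 4.08 + 3.24
 = 24.46
Net = 24.46 - 24 = 0.46

0.46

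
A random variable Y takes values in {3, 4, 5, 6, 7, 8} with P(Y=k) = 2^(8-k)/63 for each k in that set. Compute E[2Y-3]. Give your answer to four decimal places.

4.8095

E[2Y-3] = Σ (2y-3)·P(Y=y)
 = 3·32/63 + 5·16/63 + 7·8/63 + 9·4/63 + 11·2/63 + 13·1/63
 = 32/21 + 80/63 + 8/9 + 4/7 + 22/63 + 13/63
 = 101/21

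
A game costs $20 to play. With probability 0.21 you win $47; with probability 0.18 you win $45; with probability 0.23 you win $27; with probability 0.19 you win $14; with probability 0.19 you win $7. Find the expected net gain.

E[payout] = 47·0.21 + 45·0.18 + 27·0.23 + 14·0.19 + 7·0.19
 = 9.87 + 8.1 + 6.21 + 2.66 + 1.33
 = 28.17
Net = 28.17 - 20 = 8.17

8.17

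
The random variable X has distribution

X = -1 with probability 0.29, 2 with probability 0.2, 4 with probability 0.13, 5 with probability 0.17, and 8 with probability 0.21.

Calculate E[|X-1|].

E[|X-1|] = Σ |x-1|·P(X=x)
 = 2·0.29 + 1·0.2 + 3·0.13 + 4·0.17 + 7·0.21
 = 0.58 + 0.2 + 0.39 + 0.68 + 1.47
 = 3.32

3.32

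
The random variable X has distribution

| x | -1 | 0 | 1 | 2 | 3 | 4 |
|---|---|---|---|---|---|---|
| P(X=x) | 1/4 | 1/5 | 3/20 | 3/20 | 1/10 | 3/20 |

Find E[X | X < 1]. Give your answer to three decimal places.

-0.556

P(X < 1) = 1/4 + 1/5 = 9/20.
E[X | X < 1] = [(-1)·1/4 + 0·1/5] / (9/20)
 = -1/4 / (9/20)
 = -5/9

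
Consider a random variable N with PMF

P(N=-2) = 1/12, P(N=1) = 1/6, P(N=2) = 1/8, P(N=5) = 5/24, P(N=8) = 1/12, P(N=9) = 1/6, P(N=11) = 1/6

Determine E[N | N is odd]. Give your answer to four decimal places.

6.4118

P(N is odd) = 1/6 + 5/24 + 1/6 + 1/6 = 17/24.
E[N | N is odd] = [1·1/6 + 5·5/24 + 9·1/6 + 11·1/6] / (17/24)
 = 109/24 / (17/24)
 = 109/17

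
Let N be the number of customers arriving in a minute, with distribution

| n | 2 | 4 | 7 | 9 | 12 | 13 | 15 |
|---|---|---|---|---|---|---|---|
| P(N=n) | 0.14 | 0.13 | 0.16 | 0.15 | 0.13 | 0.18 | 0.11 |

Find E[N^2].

E[N^2] = Σ n^2·P(N=n)
 = 4·0.14 + 16·0.13 + 49·0.16 + 81·0.15 + 144·0.13 + 169·0.18 + 225·0.11
 = 0.56 + 2.08 + 7.84 + 12.15 + 18.72 + 30.42 + 24.75
 = 96.52

96.52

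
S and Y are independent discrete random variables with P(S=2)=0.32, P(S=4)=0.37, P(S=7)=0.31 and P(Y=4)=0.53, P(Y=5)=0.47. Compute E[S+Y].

E[S+Y] = Σ_s Σ_y (s+y) · P(S=s)P(Y=y)
 = 6·0.1696 + 7·0.1504 + 8·0.1961 + 9·0.1739 + 11·0.1643 + 12·0.1457
 = 1.0176 + 1.0528 + 1.5688 + 1.5651 + 1.8073 + 1.7484
 = 8.76

8.76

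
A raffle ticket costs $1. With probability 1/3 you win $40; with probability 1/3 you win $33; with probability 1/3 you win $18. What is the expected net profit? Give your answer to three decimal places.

29.333

E[payout] = 40·1/3 + 33·1/3 + 18·1/3
 = 40/3 + 11 + 6
 = 91/3
Net = 91/3 - 1 = 88/3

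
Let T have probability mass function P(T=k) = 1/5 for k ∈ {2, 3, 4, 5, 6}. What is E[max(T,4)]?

E[max(T,4)] = Σ max(t,4)·P(T=t)
 = 4·1/5 + 4·1/5 + 4·1/5 + 5·1/5 + 6·1/5
 = 4/5 + 4/5 + 4/5 + 1 + 6/5
 = 23/5

4.6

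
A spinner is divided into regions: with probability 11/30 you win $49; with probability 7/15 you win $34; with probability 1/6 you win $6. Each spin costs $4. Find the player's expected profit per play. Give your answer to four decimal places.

E[payout] = 49·11/30 + 34·7/15 + 6·1/6
 = 539/30 + 238/15 + 1
 = 209/6
Net = 209/6 - 4 = 185/6

30.8333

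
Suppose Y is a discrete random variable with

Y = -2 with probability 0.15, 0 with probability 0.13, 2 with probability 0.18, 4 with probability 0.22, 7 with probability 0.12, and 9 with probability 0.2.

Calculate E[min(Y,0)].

E[min(Y,0)] = Σ min(y,0)·P(Y=y)
 = (-2)·0.15 + 0·0.13 + 0·0.18 + 0·0.22 + 0·0.12 + 0·0.2
 = (-0.3) + 0 + 0 + 0 + 0 + 0
 = -0.3

-0.3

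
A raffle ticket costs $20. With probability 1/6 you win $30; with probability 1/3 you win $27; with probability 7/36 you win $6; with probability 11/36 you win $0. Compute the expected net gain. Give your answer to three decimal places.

E[payout] = 30·1/6 + 27·1/3 + 6·7/36 + 0·11/36
 = 5 + 9 + 7/6 + 0
 = 91/6
Net = 91/6 - 20 = -29/6

-4.833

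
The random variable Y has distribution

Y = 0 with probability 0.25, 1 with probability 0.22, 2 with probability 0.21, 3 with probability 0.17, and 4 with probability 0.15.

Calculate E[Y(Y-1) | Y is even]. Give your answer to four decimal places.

3.6393

P(Y is even) = 0.25 + 0.21 + 0.15 = 0.61.
E[Y(Y-1) | Y is even] = [0·0.25 + 2·0.21 + 12·0.15] / 0.61
 = 2.22 / 0.61
 = 222/61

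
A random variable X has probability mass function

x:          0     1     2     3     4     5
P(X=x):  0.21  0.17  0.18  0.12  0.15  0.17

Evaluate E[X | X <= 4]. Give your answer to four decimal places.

1.7952

P(X <= 4) = 0.21 + 0.17 + 0.18 + 0.12 + 0.15 = 0.83.
E[X | X <= 4] = [0·0.21 + 1·0.17 + 2·0.18 + 3·0.12 + 4·0.15] / 0.83
 = 1.49 / 0.83
 = 149/83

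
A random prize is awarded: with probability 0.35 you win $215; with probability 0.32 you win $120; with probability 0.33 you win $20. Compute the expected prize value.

E[payout] = 215·0.35 + 120·0.32 + 20·0.33
 = 75.25 + 38.4 + 6.6
 = 120.25

120.25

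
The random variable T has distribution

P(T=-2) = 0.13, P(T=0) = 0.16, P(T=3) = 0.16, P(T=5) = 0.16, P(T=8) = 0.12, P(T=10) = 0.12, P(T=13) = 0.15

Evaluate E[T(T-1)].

45.86

E[T(T-1)] = Σ t(t-1)·P(T=t)
 = 6·0.13 + 0·0.16 + 6·0.16 + 20·0.16 + 56·0.12 + 90·0.12 + 156·0.15
 = 0.78 + 0 + 0.96 + 3.2 + 6.72 + 10.8 + 23.4
 = 45.86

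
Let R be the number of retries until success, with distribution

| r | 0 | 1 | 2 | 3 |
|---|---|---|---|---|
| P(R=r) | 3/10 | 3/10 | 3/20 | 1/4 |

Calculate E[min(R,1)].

0.7

E[min(R,1)] = Σ min(r,1)·P(R=r)
 = 0·3/10 + 1·3/10 + 1·3/20 + 1·1/4
 = 0 + 3/10 + 3/20 + 1/4
 = 7/10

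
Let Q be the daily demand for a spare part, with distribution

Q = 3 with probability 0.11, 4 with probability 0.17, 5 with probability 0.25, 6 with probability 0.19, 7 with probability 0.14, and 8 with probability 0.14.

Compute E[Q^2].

E[Q^2] = Σ q^2·P(Q=q)
 = 9·0.11 + 16·0.17 + 25·0.25 + 36·0.19 + 49·0.14 + 64·0.14
 = 0.99 + 2.72 + 6.25 + 6.84 + 6.86 + 8.96
 = 32.62

32.62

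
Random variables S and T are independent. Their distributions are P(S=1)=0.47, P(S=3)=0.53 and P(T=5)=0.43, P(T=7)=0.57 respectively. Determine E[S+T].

E[S+T] = Σ_s Σ_t (s+t) · P(S=s)P(T=t)
 = 6·0.2021 + 8·0.2679 + 8·0.2279 + 10·0.3021
 = 1.2126 + 2.1432 + 1.8232 + 3.021
 = 8.2

8.2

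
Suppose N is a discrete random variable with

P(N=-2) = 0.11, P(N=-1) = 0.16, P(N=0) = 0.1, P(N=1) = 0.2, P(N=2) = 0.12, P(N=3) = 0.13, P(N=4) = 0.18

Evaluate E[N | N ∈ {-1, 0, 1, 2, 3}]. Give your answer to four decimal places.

0.9437

P(N ∈ {-1, 0, 1, 2, 3}) = 0.16 + 0.1 + 0.2 + 0.12 + 0.13 = 0.71.
E[N | N ∈ {-1, 0, 1, 2, 3}] = [(-1)·0.16 + 0·0.1 + 1·0.2 + 2·0.12 + 3·0.13] / 0.71
 = 0.67 / 0.71
 = 67/71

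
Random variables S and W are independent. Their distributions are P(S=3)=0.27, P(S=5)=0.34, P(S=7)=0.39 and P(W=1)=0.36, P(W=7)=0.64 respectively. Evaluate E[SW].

25.3616

E[SW] = Σ_s Σ_w sw · P(S=s)P(W=w)
 = 3·0.0972 + 21·0.1728 + 5·0.1224 + 35·0.2176 + 7·0.1404 + 49·0.2496
 = 0.2916 + 3.6288 + 0.612 + 7.616 + 0.9828 + 12.2304
 = 25.3616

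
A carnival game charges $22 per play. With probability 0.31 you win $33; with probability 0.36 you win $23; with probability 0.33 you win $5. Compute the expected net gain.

E[payout] = 33·0.31 + 23·0.36 + 5·0.33
 = 10.23 + 8.28 + 1.65
 = 20.16
Net = 20.16 - 22 = -1.84

-1.84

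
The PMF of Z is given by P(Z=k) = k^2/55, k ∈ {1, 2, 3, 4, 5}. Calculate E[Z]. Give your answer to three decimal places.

4.091

E[Z] = Σ z·P(Z=z)
 = 1·1/55 + 2·4/55 + 3·9/55 + 4·16/55 + 5·5/11
 = 1/55 + 8/55 + 27/55 + 64/55 + 25/11
 = 45/11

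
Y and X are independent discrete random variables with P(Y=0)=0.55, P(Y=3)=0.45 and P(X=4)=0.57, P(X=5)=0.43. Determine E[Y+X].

E[Y+X] = Σ_y Σ_x (y+x) · P(Y=y)P(X=x)
 = 4·0.3135 + 5·0.2365 + 7·0.2565 + 8·0.1935
 = 1.254 + 1.1825 + 1.7955 + 1.548
 = 5.78

5.78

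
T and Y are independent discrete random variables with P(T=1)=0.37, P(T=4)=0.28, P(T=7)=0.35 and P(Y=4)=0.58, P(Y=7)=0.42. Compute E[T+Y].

9.2

E[T+Y] = Σ_t Σ_y (t+y) · P(T=t)P(Y=y)
 = 5·0.2146 + 8·0.1554 + 8·0.1624 + 11·0.1176 + 11·0.203 + 14·0.147
 = 1.073 + 1.2432 + 1.2992 + 1.2936 + 2.233 + 2.058
 = 9.2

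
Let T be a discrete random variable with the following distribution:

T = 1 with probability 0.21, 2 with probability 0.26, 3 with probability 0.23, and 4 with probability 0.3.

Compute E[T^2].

8.12

E[T^2] = Σ t^2·P(T=t)
 = 1·0.21 + 4·0.26 + 9·0.23 + 16·0.3
 = 0.21 + 1.04 + 2.07 + 4.8
 = 8.12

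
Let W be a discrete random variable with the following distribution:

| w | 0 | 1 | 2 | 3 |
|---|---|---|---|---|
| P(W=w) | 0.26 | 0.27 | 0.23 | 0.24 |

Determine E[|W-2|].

E[|W-2|] = Σ |w-2|·P(W=w)
 = 2·0.26 + 1·0.27 + 0·0.23 + 1·0.24
 = 0.52 + 0.27 + 0 + 0.24
 = 1.03

1.03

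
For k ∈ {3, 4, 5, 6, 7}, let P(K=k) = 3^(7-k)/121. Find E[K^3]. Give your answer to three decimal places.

49.843

E[K^3] = Σ k^3·P(K=k)
 = 27·81/121 + 64·27/121 + 125·9/121 + 216·3/121 + 343·1/121
 = 2187/121 + 1728/121 + 1125/121 + 648/121 + 343/121
 = 6031/121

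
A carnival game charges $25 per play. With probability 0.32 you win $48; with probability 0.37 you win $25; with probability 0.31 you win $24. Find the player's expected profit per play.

E[payout] = 48·0.32 + 25·0.37 + 24·0.31
 = 15.36 + 9.25 + 7.44
 = 32.05
Net = 32.05 - 25 = 7.05

7.05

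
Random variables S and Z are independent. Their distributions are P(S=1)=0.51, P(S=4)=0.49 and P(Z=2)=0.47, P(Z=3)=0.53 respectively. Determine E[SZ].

E[SZ] = Σ_s Σ_z sz · P(S=s)P(Z=z)
 = 2·0.2397 + 3·0.2703 + 8·0.2303 + 12·0.2597
 = 0.4794 + 0.8109 + 1.8424 + 3.1164
 = 6.2491

6.2491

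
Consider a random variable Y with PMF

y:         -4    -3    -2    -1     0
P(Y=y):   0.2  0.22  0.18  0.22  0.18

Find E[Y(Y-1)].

E[Y(Y-1)] = Σ y(y-1)·P(Y=y)
 = 20·0.2 + 12·0.22 + 6·0.18 + 2·0.22 + 0·0.18
 = 4 + 2.64 + 1.08 + 0.44 + 0
 = 8.16

8.16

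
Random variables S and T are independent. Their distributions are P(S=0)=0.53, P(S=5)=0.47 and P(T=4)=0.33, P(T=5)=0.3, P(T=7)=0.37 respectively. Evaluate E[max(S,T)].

5.5651

E[max(S,T)] = Σ_s Σ_t max(s,t) · P(S=s)P(T=t)
 = 4·0.1749 + 5·0.159 + 7·0.1961 + 5·0.1551 + 5·0.141 + 7·0.1739
 = 0.6996 + 0.795 + 1.3727 + 0.7755 + 0.705 + 1.2173
 = 5.5651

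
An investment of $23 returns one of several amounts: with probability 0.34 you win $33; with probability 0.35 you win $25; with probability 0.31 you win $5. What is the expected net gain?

-1.48

E[payout] = 33·0.34 + 25·0.35 + 5·0.31
 = 11.22 + 8.75 + 1.55
 = 21.52
Net = 21.52 - 23 = -1.48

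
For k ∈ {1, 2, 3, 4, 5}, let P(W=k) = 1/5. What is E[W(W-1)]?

8

E[W(W-1)] = Σ w(w-1)·P(W=w)
 = 0·1/5 + 2·1/5 + 6·1/5 + 12·1/5 + 20·1/5
 = 0 + 2/5 + 6/5 + 12/5 + 4
 = 8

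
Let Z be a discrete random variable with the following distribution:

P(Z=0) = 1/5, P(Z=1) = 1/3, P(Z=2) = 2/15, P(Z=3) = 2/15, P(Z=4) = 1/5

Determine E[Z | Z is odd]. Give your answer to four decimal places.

1.5714

P(Z is odd) = 1/3 + 2/15 = 7/15.
E[Z | Z is odd] = [1·1/3 + 3·2/15] / (7/15)
 = 11/15 / (7/15)
 = 11/7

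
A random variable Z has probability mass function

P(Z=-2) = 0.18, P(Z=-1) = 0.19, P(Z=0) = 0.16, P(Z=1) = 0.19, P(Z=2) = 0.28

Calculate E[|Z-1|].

E[|Z-1|] = Σ |z-1|·P(Z=z)
 = 3·0.18 + 2·0.19 + 1·0.16 + 0·0.19 + 1·0.28
 = 0.54 + 0.38 + 0.16 + 0 + 0.28
 = 1.36

1.36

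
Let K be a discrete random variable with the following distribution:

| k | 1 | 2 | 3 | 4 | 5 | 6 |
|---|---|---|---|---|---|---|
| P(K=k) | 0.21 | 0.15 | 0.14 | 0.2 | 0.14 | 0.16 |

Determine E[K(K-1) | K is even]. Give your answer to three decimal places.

14.706

P(K is even) = 0.15 + 0.2 + 0.16 = 0.51.
E[K(K-1) | K is even] = [2·0.15 + 12·0.2 + 30·0.16] / 0.51
 = 7.5 / 0.51
 = 250/17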